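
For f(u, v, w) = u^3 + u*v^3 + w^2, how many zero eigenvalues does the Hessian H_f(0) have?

2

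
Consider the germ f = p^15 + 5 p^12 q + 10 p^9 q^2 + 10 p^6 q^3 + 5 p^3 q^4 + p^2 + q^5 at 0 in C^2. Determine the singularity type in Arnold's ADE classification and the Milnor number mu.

Type A4, Milnor number mu = 4.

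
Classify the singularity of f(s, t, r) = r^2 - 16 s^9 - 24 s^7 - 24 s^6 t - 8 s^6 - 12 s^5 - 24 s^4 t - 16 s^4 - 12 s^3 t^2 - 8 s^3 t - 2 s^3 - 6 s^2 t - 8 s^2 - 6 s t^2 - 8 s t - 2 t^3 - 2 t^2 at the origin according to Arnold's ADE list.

The Hessian of f at 0 has rank 2. Corank 1: A-series; mu = 2 gives A_2.

A_{2}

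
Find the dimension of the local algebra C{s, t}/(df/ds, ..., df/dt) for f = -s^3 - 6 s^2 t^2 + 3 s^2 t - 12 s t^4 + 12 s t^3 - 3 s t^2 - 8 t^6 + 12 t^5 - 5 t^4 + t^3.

6

The Hessian of f at 0 has rank 0. Corank 2; j^3 = -(s - t)^3 is a perfect cube, so E-series; the 4-jet and mu = 6 give E_6.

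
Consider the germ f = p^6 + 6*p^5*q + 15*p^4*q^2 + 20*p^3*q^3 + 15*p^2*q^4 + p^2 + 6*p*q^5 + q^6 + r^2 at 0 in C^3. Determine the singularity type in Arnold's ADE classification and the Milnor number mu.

Type A5, Milnor number mu = 5.

The Hessian of f at 0 is [[2, 0, 0], [0, 0, 0], [0, 0, 2]] with rank 2, so corank 1. A Groebner basis of the Jacobian ideal J(f) in C{p,q,r} is {q^5, p, r}; counting standard monomials gives mu = 5. Corank 1: A-series; mu = 5 gives A_5.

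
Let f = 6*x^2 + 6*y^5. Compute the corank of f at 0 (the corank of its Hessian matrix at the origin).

Hessian at 0 has rank 1.

1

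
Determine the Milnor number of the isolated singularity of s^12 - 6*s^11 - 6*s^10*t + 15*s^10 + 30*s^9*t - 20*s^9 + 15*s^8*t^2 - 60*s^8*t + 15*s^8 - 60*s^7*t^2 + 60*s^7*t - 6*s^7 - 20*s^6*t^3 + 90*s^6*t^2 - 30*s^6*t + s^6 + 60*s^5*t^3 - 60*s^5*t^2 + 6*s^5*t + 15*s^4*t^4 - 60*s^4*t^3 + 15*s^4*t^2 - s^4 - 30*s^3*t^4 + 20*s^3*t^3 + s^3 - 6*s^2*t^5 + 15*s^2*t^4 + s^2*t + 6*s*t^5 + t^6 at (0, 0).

The Hessian of f at 0 has rank 0. Corank 2; j^3 = s^2*(s + t) has shape L^2 M (L != M), so D-series; mu = 7 gives D_7.

7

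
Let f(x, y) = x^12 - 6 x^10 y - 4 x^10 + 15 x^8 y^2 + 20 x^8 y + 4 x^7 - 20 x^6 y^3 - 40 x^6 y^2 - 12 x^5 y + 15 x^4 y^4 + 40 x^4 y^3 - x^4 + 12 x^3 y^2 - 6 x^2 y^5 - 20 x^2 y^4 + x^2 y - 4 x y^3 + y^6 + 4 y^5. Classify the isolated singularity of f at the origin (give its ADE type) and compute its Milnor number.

The Hessian of f at 0 is [[0, 0], [0, 0]] with rank 0, so corank 2. A Groebner basis of the Jacobian ideal J(f) in C{x,y} is {x^3, x^2*y + 2*x^2/3 - 4*x*y^2/3, -x*y/2 + y^3}; counting standard monomials gives mu = 7. Corank 2; j^3 = x^2*y has shape L^2 M (L != M), so D-series; mu = 7 gives D_7.

Type D_{7}, Milnor number mu = 7.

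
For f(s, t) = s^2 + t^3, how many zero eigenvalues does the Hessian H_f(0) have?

1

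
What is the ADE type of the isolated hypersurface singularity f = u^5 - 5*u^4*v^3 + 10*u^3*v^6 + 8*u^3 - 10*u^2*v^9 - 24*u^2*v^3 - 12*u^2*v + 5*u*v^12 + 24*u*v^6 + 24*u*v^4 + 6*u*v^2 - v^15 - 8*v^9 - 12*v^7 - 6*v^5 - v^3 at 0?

E_8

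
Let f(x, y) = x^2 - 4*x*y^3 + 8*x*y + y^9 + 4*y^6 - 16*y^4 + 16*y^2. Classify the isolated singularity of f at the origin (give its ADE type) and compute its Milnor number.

Type A8, Milnor number mu = 8.

The Hessian of f at 0 has rank 1. Corank 1: A-series; mu = 8 gives A_8.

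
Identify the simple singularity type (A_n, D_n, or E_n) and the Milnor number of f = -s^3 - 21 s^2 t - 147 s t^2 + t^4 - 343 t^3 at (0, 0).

The Hessian of f at 0 has rank 0. Corank 2; j^3 = -(s + 7*t)^3 is a perfect cube, so E-series; the 4-jet and mu = 6 give E_6.

Type E_{6}, Milnor number mu = 6.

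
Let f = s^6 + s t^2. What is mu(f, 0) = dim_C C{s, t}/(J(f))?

The Hessian of f at 0 has rank 0. Corank 2; j^3 = s*t^2 has shape L^2 M (L != M), so D-series; mu = 7 gives D_7.

7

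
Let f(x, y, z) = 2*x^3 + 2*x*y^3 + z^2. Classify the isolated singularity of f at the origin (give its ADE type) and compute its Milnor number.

Type E_{7}, Milnor number mu = 7.

The Hessian of f at 0 is [[0, 0, 0], [0, 0, 0], [0, 0, 2]] with rank 1, so corank 2. A Groebner basis of the Jacobian ideal J(f) in C{x,y,z} is {x^3, x*y^2, 3*x^2 + y^3, z}; counting standard monomials gives mu = 7. Corank 2; j^3 = 2*x^3 is a perfect cube, so E-series; the 4-jet and mu = 7 give E_7.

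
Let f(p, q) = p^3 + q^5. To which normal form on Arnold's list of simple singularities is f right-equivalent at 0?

The Hessian of f at 0 has rank 0. Corank 2; j^3 = p^3 is a perfect cube, so E-series; the 5-jet and mu = 8 give E_8.

E_{8}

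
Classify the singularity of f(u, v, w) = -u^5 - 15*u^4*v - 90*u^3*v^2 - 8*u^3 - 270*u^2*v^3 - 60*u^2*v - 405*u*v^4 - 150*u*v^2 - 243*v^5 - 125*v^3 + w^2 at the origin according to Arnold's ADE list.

E_8

The Hessian of f at 0 is [[0, 0, 0], [0, 0, 0], [0, 0, 2]] with rank 1, so corank 2. A Groebner basis of the Jacobian ideal J(f) in C{u,v,w} is {v^5, u*v^3 + 21*v^4/8, u^2 + 5*u*v + 25*v^2/4, w}; counting standard monomials gives mu = 8. Corank 2; j^3 = -(2*u + 5*v)^3 is a perfect cube, so E-series; the 5-jet and mu = 8 give E_8.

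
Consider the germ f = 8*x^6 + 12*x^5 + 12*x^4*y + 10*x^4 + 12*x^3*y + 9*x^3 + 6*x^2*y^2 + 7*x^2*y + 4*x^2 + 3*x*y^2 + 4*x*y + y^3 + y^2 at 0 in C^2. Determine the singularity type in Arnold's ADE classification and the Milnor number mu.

Type A_2, Milnor number mu = 2.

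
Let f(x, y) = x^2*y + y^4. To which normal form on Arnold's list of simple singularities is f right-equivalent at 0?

The Hessian of f at 0 has rank 0. Corank 2; j^3 = x^2*y has shape L^2 M (L != M), so D-series; mu = 5 gives D_5.

D5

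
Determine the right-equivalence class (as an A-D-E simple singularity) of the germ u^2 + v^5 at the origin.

The Hessian of f at 0 has rank 1. Corank 1: A-series; mu = 4 gives A_4.

A_4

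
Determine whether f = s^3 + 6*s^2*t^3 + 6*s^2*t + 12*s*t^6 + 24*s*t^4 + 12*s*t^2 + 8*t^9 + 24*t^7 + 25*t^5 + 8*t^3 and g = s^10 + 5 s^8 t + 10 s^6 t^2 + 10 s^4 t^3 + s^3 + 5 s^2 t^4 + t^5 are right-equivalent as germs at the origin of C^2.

Yes.

The Hessian of f at 0 has rank 0. Corank 2; j^3 = (s + 2*t)^3 is a perfect cube, so E-series; the 5-jet and mu = 8 give E_8. The Hessian of g at 0 has rank 0. Corank 2; j^3 = s^3 is a perfect cube, so E-series; the 5-jet and mu = 8 give E_8. Both have type E_8, hence right-equivalent.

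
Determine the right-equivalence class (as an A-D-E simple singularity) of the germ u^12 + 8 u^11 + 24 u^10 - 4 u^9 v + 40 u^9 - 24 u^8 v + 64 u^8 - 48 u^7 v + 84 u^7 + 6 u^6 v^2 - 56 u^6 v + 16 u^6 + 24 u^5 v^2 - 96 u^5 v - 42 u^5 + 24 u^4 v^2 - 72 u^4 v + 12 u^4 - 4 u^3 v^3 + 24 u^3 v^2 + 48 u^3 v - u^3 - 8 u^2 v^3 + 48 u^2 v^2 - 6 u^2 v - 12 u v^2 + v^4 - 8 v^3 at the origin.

The Hessian of f at 0 has rank 0. Corank 2; j^3 = -(u + 2*v)^3 is a perfect cube, so E-series; the 4-jet and mu = 6 give E_6.

E_6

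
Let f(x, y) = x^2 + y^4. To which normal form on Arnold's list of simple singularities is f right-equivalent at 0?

The Hessian of f at 0 has rank 1. Corank 1: A-series; mu = 3 gives A_3.

A_{3}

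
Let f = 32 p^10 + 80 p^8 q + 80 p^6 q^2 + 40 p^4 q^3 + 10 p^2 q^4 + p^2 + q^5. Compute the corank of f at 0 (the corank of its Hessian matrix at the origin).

1

Hessian at 0 has rank 1.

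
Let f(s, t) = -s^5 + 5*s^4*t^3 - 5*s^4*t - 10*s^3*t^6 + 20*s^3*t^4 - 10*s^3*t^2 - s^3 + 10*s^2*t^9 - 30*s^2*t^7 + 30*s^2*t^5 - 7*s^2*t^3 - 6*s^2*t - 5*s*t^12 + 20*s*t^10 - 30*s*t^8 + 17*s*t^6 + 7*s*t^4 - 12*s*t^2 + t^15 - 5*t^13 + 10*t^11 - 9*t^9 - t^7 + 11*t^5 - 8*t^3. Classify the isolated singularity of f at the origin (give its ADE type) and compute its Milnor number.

Type E8, Milnor number mu = 8.

The Hessian of f at 0 is [[0, 0], [0, 0]] with rank 0, so corank 2. A Groebner basis of the Jacobian ideal J(f) in C{s,t} is {7*s^2/2 + s*t^3 + 14*s*t + 14*t^2, -2*s^2 - 8*s*t + t^4 - 8*t^2, s^3 - 12*s*t^2 - 16*t^3, s^2*t + 4*s*t^2 + 4*t^3}; counting standard monomials gives mu = 8. Corank 2; j^3 = -(s + 2*t)^3 is a perfect cube, so E-series; the 5-jet and mu = 8 give E_8.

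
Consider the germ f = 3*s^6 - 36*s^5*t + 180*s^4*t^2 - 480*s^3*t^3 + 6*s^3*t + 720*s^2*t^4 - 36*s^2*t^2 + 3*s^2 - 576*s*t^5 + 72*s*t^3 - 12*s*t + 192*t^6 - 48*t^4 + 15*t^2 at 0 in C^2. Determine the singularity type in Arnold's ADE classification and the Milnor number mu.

Type A_{1}, Milnor number mu = 1.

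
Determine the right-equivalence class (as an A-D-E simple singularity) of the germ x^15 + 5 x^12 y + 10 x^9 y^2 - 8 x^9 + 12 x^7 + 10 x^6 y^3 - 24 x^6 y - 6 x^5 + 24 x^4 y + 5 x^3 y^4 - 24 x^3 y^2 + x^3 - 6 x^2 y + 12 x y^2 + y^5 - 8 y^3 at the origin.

E_8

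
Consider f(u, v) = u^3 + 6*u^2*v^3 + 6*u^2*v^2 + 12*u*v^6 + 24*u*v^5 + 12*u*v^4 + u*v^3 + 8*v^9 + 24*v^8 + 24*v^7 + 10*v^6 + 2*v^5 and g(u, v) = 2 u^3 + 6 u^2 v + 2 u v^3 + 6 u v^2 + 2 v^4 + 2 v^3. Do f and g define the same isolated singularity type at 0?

The Hessian of f at 0 has rank 0. Corank 2; j^3 = u^3 is a perfect cube, so E-series; the 4-jet and mu = 7 give E_7. The Hessian of g at 0 has rank 0. Corank 2; j^3 = 2*(u + v)^3 is a perfect cube, so E-series; the 4-jet and mu = 7 give E_7. Both have type E_7, hence right-equivalent.

Yes.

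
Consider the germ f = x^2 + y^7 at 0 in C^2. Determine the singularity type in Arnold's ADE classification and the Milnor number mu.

Type A6, Milnor number mu = 6.

The Hessian of f at 0 has rank 1. Corank 1: A-series; mu = 6 gives A_6.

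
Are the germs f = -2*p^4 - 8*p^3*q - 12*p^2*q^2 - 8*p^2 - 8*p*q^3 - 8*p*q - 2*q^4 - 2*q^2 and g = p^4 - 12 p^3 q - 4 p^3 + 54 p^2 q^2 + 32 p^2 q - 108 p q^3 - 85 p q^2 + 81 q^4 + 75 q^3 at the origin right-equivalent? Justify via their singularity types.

No.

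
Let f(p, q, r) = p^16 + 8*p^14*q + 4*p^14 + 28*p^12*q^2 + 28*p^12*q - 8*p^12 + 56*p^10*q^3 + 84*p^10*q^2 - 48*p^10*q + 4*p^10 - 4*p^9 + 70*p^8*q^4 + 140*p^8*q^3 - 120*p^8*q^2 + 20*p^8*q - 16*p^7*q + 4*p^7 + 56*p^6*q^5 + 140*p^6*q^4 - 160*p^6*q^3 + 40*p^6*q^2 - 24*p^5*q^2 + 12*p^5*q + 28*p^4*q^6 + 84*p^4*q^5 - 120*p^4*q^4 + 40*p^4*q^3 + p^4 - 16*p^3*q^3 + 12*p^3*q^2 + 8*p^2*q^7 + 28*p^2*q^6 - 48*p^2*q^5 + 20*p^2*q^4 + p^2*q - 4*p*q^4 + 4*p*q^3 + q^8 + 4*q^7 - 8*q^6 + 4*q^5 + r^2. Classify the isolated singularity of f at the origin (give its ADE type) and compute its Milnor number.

The Hessian of f at 0 has rank 1. Corank 2; j^3 = p^2*q has shape L^2 M (L != M), so D-series; mu = 9 gives D_9.

Type D_9, Milnor number mu = 9.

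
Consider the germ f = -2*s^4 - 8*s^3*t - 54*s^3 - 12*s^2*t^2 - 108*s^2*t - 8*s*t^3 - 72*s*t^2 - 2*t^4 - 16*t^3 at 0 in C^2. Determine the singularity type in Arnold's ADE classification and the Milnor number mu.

Type E6, Milnor number mu = 6.

The Hessian of f at 0 is [[0, 0], [0, 0]] with rank 0, so corank 2. A Groebner basis of the Jacobian ideal J(f) in C{s,t} is {t^4, s*t^2 + 7*t^3/9, s^2 + 4*s*t/3 + 4*t^2/9}; counting standard monomials gives mu = 6. Corank 2; j^3 = -2*(3*s + 2*t)^3 is a perfect cube, so E-series; the 4-jet and mu = 6 give E_6.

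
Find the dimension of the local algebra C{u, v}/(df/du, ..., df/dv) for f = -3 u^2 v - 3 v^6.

7

The Hessian of f at 0 has rank 0. Corank 2; j^3 = -3*u^2*v has shape L^2 M (L != M), so D-series; mu = 7 gives D_7.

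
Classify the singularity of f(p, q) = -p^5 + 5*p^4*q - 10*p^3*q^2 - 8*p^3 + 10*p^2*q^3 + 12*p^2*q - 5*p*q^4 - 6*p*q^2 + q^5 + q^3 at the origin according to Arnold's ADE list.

E_8

The Hessian of f at 0 has rank 0. Corank 2; j^3 = -(2*p - q)^3 is a perfect cube, so E-series; the 5-jet and mu = 8 give E_8.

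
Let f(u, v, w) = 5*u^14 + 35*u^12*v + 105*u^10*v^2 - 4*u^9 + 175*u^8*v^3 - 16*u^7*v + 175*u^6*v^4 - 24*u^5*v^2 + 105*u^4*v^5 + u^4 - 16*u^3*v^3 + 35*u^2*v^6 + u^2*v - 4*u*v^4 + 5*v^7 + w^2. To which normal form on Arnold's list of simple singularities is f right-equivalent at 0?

The Hessian of f at 0 has rank 1. Corank 2; j^3 = u^2*v has shape L^2 M (L != M), so D-series; mu = 8 gives D_8.

D_{8}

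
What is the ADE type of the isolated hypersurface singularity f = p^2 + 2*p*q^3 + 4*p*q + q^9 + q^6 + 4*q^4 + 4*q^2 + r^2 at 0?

The Hessian of f at 0 has rank 2. Corank 1: A-series; mu = 8 gives A_8.

A_{8}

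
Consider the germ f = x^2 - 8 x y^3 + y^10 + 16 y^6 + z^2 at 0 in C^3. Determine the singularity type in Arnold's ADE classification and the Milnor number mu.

Type A_9, Milnor number mu = 9.

The Hessian of f at 0 is [[2, 0, 0], [0, 0, 0], [0, 0, 2]] with rank 2, so corank 1. A Groebner basis of the Jacobian ideal J(f) in C{x,y,z} is {x^3, -x/4 + y^3, z}; counting standard monomials gives mu = 9. Corank 1: A-series; mu = 9 gives A_9.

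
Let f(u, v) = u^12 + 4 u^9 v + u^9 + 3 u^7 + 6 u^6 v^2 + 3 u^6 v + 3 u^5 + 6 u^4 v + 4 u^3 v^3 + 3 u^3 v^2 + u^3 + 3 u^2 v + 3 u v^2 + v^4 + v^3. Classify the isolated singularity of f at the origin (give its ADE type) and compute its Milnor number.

The Hessian of f at 0 is [[0, 0], [0, 0]] with rank 0, so corank 2. A Groebner basis of the Jacobian ideal J(f) in C{u,v} is {v^3, u^2 + 2*u*v + v^2}; counting standard monomials gives mu = 6. Corank 2; j^3 = (u + v)^3 is a perfect cube, so E-series; the 4-jet and mu = 6 give E_6.

Type E_6, Milnor number mu = 6.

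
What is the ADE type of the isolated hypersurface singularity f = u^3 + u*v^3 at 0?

E_{7}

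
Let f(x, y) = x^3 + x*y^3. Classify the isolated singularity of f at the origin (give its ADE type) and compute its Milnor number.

Type E7, Milnor number mu = 7.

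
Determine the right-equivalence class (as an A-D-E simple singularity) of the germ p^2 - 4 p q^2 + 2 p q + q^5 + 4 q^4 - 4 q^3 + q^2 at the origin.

A_{4}

The Hessian of f at 0 has rank 1. Corank 1: A-series; mu = 4 gives A_4.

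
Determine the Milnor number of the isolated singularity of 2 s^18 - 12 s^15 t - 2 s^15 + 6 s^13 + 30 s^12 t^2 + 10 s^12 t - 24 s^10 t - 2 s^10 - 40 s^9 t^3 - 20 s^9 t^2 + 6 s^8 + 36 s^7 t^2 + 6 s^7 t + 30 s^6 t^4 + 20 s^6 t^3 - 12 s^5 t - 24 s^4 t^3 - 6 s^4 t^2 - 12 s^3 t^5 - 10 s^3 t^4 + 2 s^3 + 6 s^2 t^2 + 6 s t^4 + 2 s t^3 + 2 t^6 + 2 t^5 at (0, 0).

7

The Hessian of f at 0 is [[0, 0], [0, 0]] with rank 0, so corank 2. A Groebner basis of the Jacobian ideal J(f) in C{s,t} is {-s^2 + t^4 - t^3/3, s^3, s^2*t + s^2/3 + t^3/9, s^2 + s*t^2 + t^3/3}; counting standard monomials gives mu = 7. Corank 2; j^3 = 2*s^3 is a perfect cube, so E-series; the 4-jet and mu = 7 give E_7.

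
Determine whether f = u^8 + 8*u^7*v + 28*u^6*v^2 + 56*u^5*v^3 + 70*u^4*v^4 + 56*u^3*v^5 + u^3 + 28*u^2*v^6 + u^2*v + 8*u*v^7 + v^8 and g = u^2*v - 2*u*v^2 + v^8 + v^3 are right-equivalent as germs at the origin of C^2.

The Hessian of f at 0 has rank 0. Corank 2; j^3 = u^2*(u + v) has shape L^2 M (L != M), so D-series; mu = 9 gives D_9. The Hessian of g at 0 has rank 0. Corank 2; j^3 = v*(u - v)^2 has shape L^2 M (L != M), so D-series; mu = 9 gives D_9. Both have type D_9, hence right-equivalent.

Yes.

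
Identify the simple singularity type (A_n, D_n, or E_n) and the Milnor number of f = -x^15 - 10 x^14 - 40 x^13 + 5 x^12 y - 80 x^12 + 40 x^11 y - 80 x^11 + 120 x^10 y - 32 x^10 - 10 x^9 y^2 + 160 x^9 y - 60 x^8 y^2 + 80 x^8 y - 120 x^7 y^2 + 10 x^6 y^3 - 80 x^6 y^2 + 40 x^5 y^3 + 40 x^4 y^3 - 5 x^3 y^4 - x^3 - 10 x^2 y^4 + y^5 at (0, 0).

The Hessian of f at 0 is [[0, 0], [0, 0]] with rank 0, so corank 2. A Groebner basis of the Jacobian ideal J(f) in C{x,y} is {y^4, x^2}; counting standard monomials gives mu = 8. Corank 2; j^3 = -x^3 is a perfect cube, so E-series; the 5-jet and mu = 8 give E_8.

Type E_{8}, Milnor number mu = 8.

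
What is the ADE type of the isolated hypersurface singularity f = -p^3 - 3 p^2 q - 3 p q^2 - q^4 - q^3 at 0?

E6

The Hessian of f at 0 has rank 0. Corank 2; j^3 = -(p + q)^3 is a perfect cube, so E-series; the 4-jet and mu = 6 give E_6.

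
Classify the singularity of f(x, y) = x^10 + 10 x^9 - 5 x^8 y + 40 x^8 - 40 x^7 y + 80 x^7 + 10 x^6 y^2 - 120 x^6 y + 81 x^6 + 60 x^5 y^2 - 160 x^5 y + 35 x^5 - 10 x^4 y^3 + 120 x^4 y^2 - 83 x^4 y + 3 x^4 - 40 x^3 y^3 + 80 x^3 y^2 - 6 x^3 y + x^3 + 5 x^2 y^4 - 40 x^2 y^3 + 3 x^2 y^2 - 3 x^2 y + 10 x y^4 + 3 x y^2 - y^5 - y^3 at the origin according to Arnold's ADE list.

The Hessian of f at 0 has rank 0. Corank 2; j^3 = (x - y)^3 is a perfect cube, so E-series; the 5-jet and mu = 8 give E_8.

E_8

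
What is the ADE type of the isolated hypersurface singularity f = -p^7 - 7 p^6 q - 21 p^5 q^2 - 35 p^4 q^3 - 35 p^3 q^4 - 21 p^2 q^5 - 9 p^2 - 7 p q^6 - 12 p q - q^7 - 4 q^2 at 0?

The Hessian of f at 0 has rank 1. Corank 1: A-series; mu = 6 gives A_6.

A_{6}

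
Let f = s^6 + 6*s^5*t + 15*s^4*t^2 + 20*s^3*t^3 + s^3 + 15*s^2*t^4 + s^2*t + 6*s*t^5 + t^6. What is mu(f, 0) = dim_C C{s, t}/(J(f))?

7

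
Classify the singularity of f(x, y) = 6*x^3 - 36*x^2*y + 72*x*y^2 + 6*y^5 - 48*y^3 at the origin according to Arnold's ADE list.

E_{8}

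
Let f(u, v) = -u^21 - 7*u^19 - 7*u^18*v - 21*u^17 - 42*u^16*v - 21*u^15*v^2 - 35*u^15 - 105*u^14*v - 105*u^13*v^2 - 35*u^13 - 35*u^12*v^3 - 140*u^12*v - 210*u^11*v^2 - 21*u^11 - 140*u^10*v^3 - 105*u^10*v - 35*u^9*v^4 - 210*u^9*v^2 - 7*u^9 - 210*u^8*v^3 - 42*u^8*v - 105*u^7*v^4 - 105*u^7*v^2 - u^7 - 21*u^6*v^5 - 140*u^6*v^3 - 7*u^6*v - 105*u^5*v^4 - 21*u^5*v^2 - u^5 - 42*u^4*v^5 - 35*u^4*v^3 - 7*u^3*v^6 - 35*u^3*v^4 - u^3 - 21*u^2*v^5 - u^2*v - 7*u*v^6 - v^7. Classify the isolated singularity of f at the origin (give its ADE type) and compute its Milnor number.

The Hessian of f at 0 has rank 0. Corank 2; j^3 = -u^2*(u + v) has shape L^2 M (L != M), so D-series; mu = 8 gives D_8.

Type D_{8}, Milnor number mu = 8.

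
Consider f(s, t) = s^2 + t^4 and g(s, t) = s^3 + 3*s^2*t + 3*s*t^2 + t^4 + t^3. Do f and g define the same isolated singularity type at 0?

No.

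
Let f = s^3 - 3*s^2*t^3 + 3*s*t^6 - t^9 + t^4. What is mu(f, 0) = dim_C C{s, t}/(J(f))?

6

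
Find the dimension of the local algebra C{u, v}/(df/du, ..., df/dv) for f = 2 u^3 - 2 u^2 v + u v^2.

The Hessian of f at 0 has rank 0. Corank 2; j^3 = u*(2*u^2 - 2*u*v + v^2) splits into three distinct lines over C (the quadratic factor has nonzero discriminant), so D_4.

4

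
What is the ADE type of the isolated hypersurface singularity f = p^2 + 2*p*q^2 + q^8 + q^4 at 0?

A_{7}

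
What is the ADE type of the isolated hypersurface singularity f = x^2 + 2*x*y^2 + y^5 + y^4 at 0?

The Hessian of f at 0 is [[2, 0], [0, 0]] with rank 1, so corank 1. A Groebner basis of the Jacobian ideal J(f) in C{x,y} is {x^2, x + y^2}; counting standard monomials gives mu = 4. Corank 1: A-series; mu = 4 gives A_4.

A4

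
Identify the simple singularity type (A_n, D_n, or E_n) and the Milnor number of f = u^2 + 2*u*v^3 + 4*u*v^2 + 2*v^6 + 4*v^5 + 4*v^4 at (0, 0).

The Hessian of f at 0 has rank 1. Corank 1: A-series; mu = 5 gives A_5.

Type A_{5}, Milnor number mu = 5.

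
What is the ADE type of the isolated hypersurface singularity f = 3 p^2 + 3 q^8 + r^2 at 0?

A7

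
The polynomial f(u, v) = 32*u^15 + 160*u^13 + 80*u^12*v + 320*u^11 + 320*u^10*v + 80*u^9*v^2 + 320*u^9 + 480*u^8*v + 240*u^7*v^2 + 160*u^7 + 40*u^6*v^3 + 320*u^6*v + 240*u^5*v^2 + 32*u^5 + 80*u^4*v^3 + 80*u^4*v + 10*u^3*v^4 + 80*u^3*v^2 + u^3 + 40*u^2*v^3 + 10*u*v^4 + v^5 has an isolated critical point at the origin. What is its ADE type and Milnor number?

Type E_{8}, Milnor number mu = 8.

The Hessian of f at 0 has rank 0. Corank 2; j^3 = u^3 is a perfect cube, so E-series; the 5-jet and mu = 8 give E_8.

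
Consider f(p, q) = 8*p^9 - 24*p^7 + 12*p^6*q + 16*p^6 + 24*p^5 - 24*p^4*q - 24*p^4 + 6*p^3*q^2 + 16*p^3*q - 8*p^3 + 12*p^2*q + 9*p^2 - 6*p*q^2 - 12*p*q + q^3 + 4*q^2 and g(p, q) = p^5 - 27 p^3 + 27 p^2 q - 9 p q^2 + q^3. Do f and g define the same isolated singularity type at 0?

No.

The Hessian of f at 0 is [[18, -12], [-12, 8]] with rank 1, so corank 1. A Groebner basis of the Jacobian ideal J(f) in C{p,q} is {q^2, p - 2*q/3}; counting standard monomials gives mu = 2. Corank 1: A-series; mu = 2 gives A_2. The Hessian of g at 0 is [[0, 0], [0, 0]] with rank 0, so corank 2. A Groebner basis of the Jacobian ideal J(g) in C{p,q} is {q^5, p*q^3 - q^4/4, p^2 - 2*p*q/3 + q^2/9}; counting standard monomials gives mu = 8. Corank 2; j^3 = -(3*p - q)^3 is a perfect cube, so E-series; the 5-jet and mu = 8 give E_8. f is A_2 but g is E_8, hence not right-equivalent.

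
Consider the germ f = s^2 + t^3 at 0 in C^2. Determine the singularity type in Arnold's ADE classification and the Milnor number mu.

The Hessian of f at 0 is [[2, 0], [0, 0]] with rank 1, so corank 1. A Groebner basis of the Jacobian ideal J(f) in C{s,t} is {t^2, s}; counting standard monomials gives mu = 2. Corank 1: A-series; mu = 2 gives A_2.

Type A2, Milnor number mu = 2.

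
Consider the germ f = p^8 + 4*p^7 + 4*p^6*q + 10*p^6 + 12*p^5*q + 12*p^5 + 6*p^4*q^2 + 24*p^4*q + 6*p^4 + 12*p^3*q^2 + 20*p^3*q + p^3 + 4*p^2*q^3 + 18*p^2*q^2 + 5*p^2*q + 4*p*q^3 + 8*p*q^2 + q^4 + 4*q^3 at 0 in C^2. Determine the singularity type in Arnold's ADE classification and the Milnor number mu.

Type D_5, Milnor number mu = 5.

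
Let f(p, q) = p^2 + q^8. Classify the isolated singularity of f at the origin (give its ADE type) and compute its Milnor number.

Type A_{7}, Milnor number mu = 7.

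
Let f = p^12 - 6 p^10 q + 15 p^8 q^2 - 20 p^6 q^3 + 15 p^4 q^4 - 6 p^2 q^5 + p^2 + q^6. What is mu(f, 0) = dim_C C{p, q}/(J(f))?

The Hessian of f at 0 is [[2, 0], [0, 0]] with rank 1, so corank 1. A Groebner basis of the Jacobian ideal J(f) in C{p,q} is {q^5, p}; counting standard monomials gives mu = 5. Corank 1: A-series; mu = 5 gives A_5.

5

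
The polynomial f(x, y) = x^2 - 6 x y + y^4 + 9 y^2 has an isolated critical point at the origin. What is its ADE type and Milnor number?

The Hessian of f at 0 is [[2, -6], [-6, 18]] with rank 1, so corank 1. A Groebner basis of the Jacobian ideal J(f) in C{x,y} is {y^3, x - 3*y}; counting standard monomials gives mu = 3. Corank 1: A-series; mu = 3 gives A_3.

Type A_3, Milnor number mu = 3.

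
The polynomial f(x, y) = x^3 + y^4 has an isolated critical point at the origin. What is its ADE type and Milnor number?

Type E_6, Milnor number mu = 6.

The Hessian of f at 0 has rank 0. Corank 2; j^3 = x^3 is a perfect cube, so E-series; the 4-jet and mu = 6 give E_6.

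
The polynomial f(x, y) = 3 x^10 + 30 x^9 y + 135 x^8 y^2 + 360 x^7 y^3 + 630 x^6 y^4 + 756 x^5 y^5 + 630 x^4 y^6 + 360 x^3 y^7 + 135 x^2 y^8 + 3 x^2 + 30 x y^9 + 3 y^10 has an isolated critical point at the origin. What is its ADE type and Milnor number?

Type A_9, Milnor number mu = 9.

The Hessian of f at 0 has rank 1. Corank 1: A-series; mu = 9 gives A_9.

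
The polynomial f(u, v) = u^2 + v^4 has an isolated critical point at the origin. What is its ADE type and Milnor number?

Type A_{3}, Milnor number mu = 3.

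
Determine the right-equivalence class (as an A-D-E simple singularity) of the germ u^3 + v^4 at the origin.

E_{6}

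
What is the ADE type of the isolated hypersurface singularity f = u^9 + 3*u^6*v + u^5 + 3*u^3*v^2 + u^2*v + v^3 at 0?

D4

The Hessian of f at 0 has rank 0. Corank 2; j^3 = v*(u^2 + v^2) splits into three distinct lines over C (the quadratic factor has nonzero discriminant), so D_4.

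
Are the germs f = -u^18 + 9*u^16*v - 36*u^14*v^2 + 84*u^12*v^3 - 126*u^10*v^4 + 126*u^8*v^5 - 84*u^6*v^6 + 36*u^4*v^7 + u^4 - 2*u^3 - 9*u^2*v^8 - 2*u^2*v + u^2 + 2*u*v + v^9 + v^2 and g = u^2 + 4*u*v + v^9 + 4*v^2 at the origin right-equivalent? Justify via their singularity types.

The Hessian of f at 0 has rank 1. Corank 1: A-series; mu = 8 gives A_8. The Hessian of g at 0 has rank 1. Corank 1: A-series; mu = 8 gives A_8. Both have type A_8, hence right-equivalent.

Yes.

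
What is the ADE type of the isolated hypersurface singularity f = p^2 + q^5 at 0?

A_{4}

The Hessian of f at 0 is [[2, 0], [0, 0]] with rank 1, so corank 1. A Groebner basis of the Jacobian ideal J(f) in C{p,q} is {q^4, p}; counting standard monomials gives mu = 4. Corank 1: A-series; mu = 4 gives A_4.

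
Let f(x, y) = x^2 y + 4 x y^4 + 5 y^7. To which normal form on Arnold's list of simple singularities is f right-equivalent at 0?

D_{8}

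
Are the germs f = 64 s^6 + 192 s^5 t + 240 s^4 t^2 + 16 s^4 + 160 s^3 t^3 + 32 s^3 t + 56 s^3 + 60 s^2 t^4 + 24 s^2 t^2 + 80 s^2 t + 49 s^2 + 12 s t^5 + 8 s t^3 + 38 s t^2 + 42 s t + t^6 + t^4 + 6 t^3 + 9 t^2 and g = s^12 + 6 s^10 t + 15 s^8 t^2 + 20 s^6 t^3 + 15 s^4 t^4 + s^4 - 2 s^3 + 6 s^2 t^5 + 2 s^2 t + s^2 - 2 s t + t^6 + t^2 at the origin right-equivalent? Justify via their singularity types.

The Hessian of f at 0 has rank 1. Corank 1: A-series; mu = 5 gives A_5. The Hessian of g at 0 has rank 1. Corank 1: A-series; mu = 5 gives A_5. Both have type A_5, hence right-equivalent.

Yes.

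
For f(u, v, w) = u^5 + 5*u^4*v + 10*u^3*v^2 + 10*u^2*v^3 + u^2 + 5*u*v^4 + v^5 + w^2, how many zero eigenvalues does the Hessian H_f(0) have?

The Hessian at 0 is [[2, 0, 0], [0, 0, 0], [0, 0, 2]] of rank 2; hence corank 1.

1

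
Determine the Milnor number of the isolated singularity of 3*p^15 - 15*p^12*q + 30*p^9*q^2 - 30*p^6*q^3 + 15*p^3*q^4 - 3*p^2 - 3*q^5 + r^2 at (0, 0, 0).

The Hessian of f at 0 is [[-6, 0, 0], [0, 0, 0], [0, 0, 2]] with rank 2, so corank 1. A Groebner basis of the Jacobian ideal J(f) in C{p,q,r} is {q^4, p, r}; counting standard monomials gives mu = 4. Corank 1: A-series; mu = 4 gives A_4.

4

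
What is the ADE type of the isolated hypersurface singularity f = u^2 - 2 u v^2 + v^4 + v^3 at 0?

A_{2}

The Hessian of f at 0 is [[2, 0], [0, 0]] with rank 1, so corank 1. A Groebner basis of the Jacobian ideal J(f) in C{u,v} is {v^2, u}; counting standard monomials gives mu = 2. Corank 1: A-series; mu = 2 gives A_2.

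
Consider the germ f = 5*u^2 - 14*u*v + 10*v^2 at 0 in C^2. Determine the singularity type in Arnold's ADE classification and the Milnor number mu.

Type A1, Milnor number mu = 1.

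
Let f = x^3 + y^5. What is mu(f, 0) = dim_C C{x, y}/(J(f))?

8

The Hessian of f at 0 is [[0, 0], [0, 0]] with rank 0, so corank 2. A Groebner basis of the Jacobian ideal J(f) in C{x,y} is {y^4, x^2}; counting standard monomials gives mu = 8. Corank 2; j^3 = x^3 is a perfect cube, so E-series; the 5-jet and mu = 8 give E_8.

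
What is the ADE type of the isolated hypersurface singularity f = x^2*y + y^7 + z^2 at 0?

The Hessian of f at 0 has rank 1. Corank 2; j^3 = x^2*y has shape L^2 M (L != M), so D-series; mu = 8 gives D_8.

D_8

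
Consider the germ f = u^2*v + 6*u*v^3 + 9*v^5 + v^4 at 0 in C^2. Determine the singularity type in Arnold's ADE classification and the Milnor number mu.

The Hessian of f at 0 has rank 0. Corank 2; j^3 = u^2*v has shape L^2 M (L != M), so D-series; mu = 5 gives D_5.

Type D_5, Milnor number mu = 5.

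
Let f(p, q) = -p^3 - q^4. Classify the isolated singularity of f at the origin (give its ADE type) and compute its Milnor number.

The Hessian of f at 0 has rank 0. Corank 2; j^3 = -p^3 is a perfect cube, so E-series; the 4-jet and mu = 6 give E_6.

Type E_6, Milnor number mu = 6.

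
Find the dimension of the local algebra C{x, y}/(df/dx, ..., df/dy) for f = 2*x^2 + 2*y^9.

8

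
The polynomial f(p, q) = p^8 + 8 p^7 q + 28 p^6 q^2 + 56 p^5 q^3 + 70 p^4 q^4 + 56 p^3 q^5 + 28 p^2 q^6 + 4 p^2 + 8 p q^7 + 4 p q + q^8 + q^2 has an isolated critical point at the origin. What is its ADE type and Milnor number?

The Hessian of f at 0 has rank 1. Corank 1: A-series; mu = 7 gives A_7.

Type A_{7}, Milnor number mu = 7.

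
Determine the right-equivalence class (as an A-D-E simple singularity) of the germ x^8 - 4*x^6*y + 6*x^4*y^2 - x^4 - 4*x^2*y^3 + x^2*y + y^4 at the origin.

D_{5}

The Hessian of f at 0 has rank 0. Corank 2; j^3 = x^2*y has shape L^2 M (L != M), so D-series; mu = 5 gives D_5.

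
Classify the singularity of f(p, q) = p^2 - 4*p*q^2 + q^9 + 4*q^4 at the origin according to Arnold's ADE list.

The Hessian of f at 0 is [[2, 0], [0, 0]] with rank 1, so corank 1. A Groebner basis of the Jacobian ideal J(f) in C{p,q} is {p^4, -p/2 + q^2}; counting standard monomials gives mu = 8. Corank 1: A-series; mu = 8 gives A_8.

A_{8}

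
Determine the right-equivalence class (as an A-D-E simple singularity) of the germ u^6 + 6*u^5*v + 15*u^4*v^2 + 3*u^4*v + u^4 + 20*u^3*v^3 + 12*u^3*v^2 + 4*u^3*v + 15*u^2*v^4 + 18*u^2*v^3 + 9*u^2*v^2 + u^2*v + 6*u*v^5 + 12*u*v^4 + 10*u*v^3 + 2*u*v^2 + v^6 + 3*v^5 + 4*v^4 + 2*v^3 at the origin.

The Hessian of f at 0 has rank 0. Corank 2; j^3 = v*(u^2 + 2*u*v + 2*v^2) splits into three distinct lines over C (the quadratic factor has nonzero discriminant), so D_4.

D_{4}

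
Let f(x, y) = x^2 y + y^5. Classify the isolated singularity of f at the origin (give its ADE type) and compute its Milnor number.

Type D_6, Milnor number mu = 6.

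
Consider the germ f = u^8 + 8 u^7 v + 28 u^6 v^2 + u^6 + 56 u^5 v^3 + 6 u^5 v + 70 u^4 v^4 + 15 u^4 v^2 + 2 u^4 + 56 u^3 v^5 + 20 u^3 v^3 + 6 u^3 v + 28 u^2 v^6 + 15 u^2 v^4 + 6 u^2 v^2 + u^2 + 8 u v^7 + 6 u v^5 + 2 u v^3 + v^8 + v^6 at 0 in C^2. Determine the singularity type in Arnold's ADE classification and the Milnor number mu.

Type A_7, Milnor number mu = 7.

The Hessian of f at 0 is [[2, 0], [0, 0]] with rank 1, so corank 1. A Groebner basis of the Jacobian ideal J(f) in C{u,v} is {-3*u^2 + u*v + v^4, u^3, u^2*v, u*v^2 + u/3 + v^3/3}; counting standard monomials gives mu = 7. Corank 1: A-series; mu = 7 gives A_7.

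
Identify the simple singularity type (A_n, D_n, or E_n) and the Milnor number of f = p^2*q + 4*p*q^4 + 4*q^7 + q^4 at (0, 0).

The Hessian of f at 0 is [[0, 0], [0, 0]] with rank 0, so corank 2. A Groebner basis of the Jacobian ideal J(f) in C{p,q} is {p^3, p^2/4 + q^3, p*q}; counting standard monomials gives mu = 5. Corank 2; j^3 = p^2*q has shape L^2 M (L != M), so D-series; mu = 5 gives D_5.

Type D5, Milnor number mu = 5.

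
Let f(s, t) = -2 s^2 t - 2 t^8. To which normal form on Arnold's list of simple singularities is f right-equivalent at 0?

D_9

The Hessian of f at 0 has rank 0. Corank 2; j^3 = -2*s^2*t has shape L^2 M (L != M), so D-series; mu = 9 gives D_9.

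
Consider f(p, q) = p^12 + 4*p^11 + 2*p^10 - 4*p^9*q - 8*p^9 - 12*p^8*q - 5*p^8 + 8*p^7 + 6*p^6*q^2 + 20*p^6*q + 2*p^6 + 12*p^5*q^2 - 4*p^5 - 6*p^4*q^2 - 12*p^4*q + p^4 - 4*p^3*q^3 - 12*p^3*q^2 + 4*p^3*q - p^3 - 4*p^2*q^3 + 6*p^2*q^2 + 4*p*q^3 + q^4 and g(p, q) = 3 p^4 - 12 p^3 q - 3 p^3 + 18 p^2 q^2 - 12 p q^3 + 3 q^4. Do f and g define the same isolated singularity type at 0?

The Hessian of f at 0 is [[0, 0], [0, 0]] with rank 0, so corank 2. A Groebner basis of the Jacobian ideal J(f) in C{p,q} is {q^4, p*q^2 + q^3/3, p^2}; counting standard monomials gives mu = 6. Corank 2; j^3 = -p^3 is a perfect cube, so E-series; the 4-jet and mu = 6 give E_6. The Hessian of g at 0 is [[0, 0], [0, 0]] with rank 0, so corank 2. A Groebner basis of the Jacobian ideal J(g) in C{p,q} is {q^4, p*q^2 - q^3/3, p^2}; counting standard monomials gives mu = 6. Corank 2; j^3 = -3*p^3 is a perfect cube, so E-series; the 4-jet and mu = 6 give E_6. Both have type E_6, hence right-equivalent.

Yes.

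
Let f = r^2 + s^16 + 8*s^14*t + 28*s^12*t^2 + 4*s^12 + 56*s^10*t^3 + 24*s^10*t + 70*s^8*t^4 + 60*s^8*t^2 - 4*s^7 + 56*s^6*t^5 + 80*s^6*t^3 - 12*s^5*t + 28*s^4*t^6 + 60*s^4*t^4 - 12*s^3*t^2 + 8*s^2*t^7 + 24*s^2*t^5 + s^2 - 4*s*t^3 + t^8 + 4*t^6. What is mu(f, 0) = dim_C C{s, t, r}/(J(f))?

7

The Hessian of f at 0 is [[2, 0, 0], [0, 0, 0], [0, 0, 2]] with rank 2, so corank 1. A Groebner basis of the Jacobian ideal J(f) in C{s,t,r} is {s^3, s^2*t, -s/2 + t^3, r}; counting standard monomials gives mu = 7. Corank 1: A-series; mu = 7 gives A_7.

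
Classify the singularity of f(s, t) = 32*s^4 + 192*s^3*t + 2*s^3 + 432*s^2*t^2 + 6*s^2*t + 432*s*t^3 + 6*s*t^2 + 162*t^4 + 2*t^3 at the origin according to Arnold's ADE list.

E_{6}

The Hessian of f at 0 has rank 0. Corank 2; j^3 = 2*(s + t)^3 is a perfect cube, so E-series; the 4-jet and mu = 6 give E_6.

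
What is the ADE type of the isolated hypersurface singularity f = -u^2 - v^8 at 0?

A_{7}

The Hessian of f at 0 has rank 1. Corank 1: A-series; mu = 7 gives A_7.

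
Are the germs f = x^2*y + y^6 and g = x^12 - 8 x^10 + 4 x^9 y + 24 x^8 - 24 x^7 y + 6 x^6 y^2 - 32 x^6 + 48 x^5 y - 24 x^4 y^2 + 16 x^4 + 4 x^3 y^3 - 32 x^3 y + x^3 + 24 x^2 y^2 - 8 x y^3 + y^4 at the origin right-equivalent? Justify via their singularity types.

No.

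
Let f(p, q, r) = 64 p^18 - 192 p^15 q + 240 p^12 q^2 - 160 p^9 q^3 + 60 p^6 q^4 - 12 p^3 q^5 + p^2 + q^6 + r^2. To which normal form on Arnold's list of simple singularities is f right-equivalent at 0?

The Hessian of f at 0 is [[2, 0, 0], [0, 0, 0], [0, 0, 2]] with rank 2, so corank 1. A Groebner basis of the Jacobian ideal J(f) in C{p,q,r} is {q^5, p, r}; counting standard monomials gives mu = 5. Corank 1: A-series; mu = 5 gives A_5.

A_5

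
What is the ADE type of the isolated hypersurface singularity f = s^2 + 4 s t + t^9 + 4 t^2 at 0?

A_8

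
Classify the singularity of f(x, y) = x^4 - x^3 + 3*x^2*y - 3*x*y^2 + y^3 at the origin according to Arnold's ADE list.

E6

The Hessian of f at 0 has rank 0. Corank 2; j^3 = -(x - y)^3 is a perfect cube, so E-series; the 4-jet and mu = 6 give E_6.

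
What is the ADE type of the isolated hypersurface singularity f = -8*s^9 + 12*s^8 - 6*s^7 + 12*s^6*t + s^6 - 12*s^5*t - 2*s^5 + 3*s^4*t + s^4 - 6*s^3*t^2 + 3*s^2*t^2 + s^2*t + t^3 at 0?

The Hessian of f at 0 has rank 0. Corank 2; j^3 = t*(s^2 + t^2) splits into three distinct lines over C (the quadratic factor has nonzero discriminant), so D_4.

D_4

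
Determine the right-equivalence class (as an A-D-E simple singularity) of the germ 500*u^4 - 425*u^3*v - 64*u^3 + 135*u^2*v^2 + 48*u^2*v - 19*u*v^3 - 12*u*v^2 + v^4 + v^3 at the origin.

The Hessian of f at 0 is [[0, 0], [0, 0]] with rank 0, so corank 2. A Groebner basis of the Jacobian ideal J(f) in C{u,v} is {196608*u^2/25 - 98304*u*v/25 + v^4 - 64*v^3/25 + 12288*v^2/25, u^3 - 432*u^2/25 + 216*u*v/25 - v^3/100 - 27*v^2/25, u^2*v - 1216*u^2/25 + 608*u*v/25 - 7*v^3/150 - 76*v^2/25, -512*u^2/5 + u*v^2 + 256*u*v/5 - 13*v^3/60 - 32*v^2/5}; counting standard monomials gives mu = 7. Corank 2; j^3 = -(4*u - v)^3 is a perfect cube, so E-series; the 4-jet and mu = 7 give E_7.

E_7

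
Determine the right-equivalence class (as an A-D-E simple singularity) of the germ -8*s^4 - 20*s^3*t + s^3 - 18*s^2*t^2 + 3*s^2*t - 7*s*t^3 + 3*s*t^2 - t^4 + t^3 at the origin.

The Hessian of f at 0 is [[0, 0], [0, 0]] with rank 0, so corank 2. A Groebner basis of the Jacobian ideal J(f) in C{s,t} is {3*s^2/4 + 3*s*t/2 + t^4 + t^3/4 + 3*t^2/4, s^3 - 9*s^2/4 - 9*s*t/2 + t^3/4 - 9*t^2/4, s^2*t + 7*s^2/4 + 7*s*t/2 - 5*t^3/12 + 7*t^2/4, -s^2 + s*t^2 - 2*s*t + 2*t^3/3 - t^2}; counting standard monomials gives mu = 7. Corank 2; j^3 = (s + t)^3 is a perfect cube, so E-series; the 4-jet and mu = 7 give E_7.

E_{7}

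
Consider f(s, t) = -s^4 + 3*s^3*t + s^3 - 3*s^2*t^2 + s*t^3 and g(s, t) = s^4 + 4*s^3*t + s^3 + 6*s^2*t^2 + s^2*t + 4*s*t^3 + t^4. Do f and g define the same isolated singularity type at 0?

No.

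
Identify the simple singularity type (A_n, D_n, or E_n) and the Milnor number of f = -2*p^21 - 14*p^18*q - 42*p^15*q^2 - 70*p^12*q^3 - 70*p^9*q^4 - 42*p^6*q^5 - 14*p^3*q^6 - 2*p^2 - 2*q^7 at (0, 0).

Type A_6, Milnor number mu = 6.

The Hessian of f at 0 has rank 1. Corank 1: A-series; mu = 6 gives A_6.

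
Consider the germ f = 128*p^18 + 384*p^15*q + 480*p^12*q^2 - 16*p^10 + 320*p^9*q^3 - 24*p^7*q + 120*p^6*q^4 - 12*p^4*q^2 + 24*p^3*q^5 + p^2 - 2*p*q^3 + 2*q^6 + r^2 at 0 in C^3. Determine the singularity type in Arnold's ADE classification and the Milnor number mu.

Type A_5, Milnor number mu = 5.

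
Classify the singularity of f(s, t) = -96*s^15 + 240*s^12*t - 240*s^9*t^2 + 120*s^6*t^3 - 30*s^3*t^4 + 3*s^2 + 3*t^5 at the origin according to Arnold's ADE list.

The Hessian of f at 0 is [[6, 0], [0, 0]] with rank 1, so corank 1. A Groebner basis of the Jacobian ideal J(f) in C{s,t} is {t^4, s}; counting standard monomials gives mu = 4. Corank 1: A-series; mu = 4 gives A_4.

A4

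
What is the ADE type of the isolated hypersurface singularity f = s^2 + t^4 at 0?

A_3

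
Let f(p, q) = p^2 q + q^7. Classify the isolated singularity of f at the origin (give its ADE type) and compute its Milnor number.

Type D_{8}, Milnor number mu = 8.

The Hessian of f at 0 has rank 0. Corank 2; j^3 = p^2*q has shape L^2 M (L != M), so D-series; mu = 8 gives D_8.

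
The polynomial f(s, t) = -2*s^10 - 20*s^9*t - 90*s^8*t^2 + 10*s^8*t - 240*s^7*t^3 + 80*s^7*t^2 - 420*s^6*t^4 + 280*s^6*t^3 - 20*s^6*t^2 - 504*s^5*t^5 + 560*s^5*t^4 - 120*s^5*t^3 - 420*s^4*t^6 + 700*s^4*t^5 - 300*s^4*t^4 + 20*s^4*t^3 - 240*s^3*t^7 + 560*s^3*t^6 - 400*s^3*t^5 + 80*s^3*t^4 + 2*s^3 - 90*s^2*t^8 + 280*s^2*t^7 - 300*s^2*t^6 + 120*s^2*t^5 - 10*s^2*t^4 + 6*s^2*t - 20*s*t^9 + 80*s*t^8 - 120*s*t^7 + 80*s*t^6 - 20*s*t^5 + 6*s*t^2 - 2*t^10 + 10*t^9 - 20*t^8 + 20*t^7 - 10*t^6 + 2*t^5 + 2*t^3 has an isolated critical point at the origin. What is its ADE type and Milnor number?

Type E_{8}, Milnor number mu = 8.

The Hessian of f at 0 has rank 0. Corank 2; j^3 = 2*(s + t)^3 is a perfect cube, so E-series; the 5-jet and mu = 8 give E_8.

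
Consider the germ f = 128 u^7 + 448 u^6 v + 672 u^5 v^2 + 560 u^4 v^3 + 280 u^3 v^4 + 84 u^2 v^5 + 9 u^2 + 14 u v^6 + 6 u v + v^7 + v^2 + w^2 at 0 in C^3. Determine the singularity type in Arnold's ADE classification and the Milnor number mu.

Type A_{6}, Milnor number mu = 6.

The Hessian of f at 0 has rank 2. Corank 1: A-series; mu = 6 gives A_6.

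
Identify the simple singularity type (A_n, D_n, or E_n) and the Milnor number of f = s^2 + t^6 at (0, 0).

Type A5, Milnor number mu = 5.

The Hessian of f at 0 has rank 1. Corank 1: A-series; mu = 5 gives A_5.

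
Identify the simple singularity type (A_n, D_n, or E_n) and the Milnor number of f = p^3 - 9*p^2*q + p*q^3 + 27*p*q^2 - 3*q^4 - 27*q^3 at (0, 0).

Type E7, Milnor number mu = 7.

The Hessian of f at 0 has rank 0. Corank 2; j^3 = (p - 3*q)^3 is a perfect cube, so E-series; the 4-jet and mu = 7 give E_7.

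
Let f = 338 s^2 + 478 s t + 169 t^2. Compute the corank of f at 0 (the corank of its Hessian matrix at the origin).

0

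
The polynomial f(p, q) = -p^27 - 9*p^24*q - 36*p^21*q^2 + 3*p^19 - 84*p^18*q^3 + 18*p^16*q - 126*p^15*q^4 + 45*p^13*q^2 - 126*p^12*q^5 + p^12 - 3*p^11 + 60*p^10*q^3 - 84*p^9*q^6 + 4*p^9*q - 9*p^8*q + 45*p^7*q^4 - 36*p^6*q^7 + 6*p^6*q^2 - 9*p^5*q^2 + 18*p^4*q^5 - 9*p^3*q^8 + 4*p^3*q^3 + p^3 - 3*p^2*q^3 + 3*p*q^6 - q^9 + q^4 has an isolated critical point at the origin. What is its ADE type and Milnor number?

The Hessian of f at 0 is [[0, 0], [0, 0]] with rank 0, so corank 2. A Groebner basis of the Jacobian ideal J(f) in C{p,q} is {q^3, p^2}; counting standard monomials gives mu = 6. Corank 2; j^3 = p^3 is a perfect cube, so E-series; the 4-jet and mu = 6 give E_6.

Type E_6, Milnor number mu = 6.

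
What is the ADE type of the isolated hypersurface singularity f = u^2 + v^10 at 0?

The Hessian of f at 0 is [[2, 0], [0, 0]] with rank 1, so corank 1. A Groebner basis of the Jacobian ideal J(f) in C{u,v} is {v^9, u}; counting standard monomials gives mu = 9. Corank 1: A-series; mu = 9 gives A_9.

A_9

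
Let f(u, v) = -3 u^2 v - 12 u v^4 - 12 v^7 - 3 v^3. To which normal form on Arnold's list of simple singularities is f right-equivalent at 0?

D4

The Hessian of f at 0 has rank 0. Corank 2; j^3 = -3*v*(u^2 + v^2) splits into three distinct lines over C (the quadratic factor has nonzero discriminant), so D_4.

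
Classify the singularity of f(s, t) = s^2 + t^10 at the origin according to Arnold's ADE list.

A_9

The Hessian of f at 0 has rank 1. Corank 1: A-series; mu = 9 gives A_9.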